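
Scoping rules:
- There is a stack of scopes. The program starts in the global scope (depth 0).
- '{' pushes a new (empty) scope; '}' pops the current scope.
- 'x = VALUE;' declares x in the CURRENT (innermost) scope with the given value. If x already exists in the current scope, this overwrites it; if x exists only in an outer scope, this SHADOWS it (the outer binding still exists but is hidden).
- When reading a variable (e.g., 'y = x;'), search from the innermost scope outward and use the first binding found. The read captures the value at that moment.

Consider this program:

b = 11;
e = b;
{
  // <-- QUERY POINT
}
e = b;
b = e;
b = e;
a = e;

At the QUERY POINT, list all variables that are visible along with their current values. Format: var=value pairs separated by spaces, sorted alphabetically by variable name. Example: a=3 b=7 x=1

Step 1: declare b=11 at depth 0
Step 2: declare e=(read b)=11 at depth 0
Step 3: enter scope (depth=1)
Visible at query point: b=11 e=11

Answer: b=11 e=11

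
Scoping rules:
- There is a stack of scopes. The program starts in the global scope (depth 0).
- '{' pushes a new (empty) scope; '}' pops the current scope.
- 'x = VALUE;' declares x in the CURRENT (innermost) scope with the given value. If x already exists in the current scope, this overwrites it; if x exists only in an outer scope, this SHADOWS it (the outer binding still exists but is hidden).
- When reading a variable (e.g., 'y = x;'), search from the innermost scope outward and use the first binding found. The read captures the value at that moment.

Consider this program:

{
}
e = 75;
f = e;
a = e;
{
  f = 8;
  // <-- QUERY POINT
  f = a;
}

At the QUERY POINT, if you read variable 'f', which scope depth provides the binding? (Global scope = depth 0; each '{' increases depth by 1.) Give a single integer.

Step 1: enter scope (depth=1)
Step 2: exit scope (depth=0)
Step 3: declare e=75 at depth 0
Step 4: declare f=(read e)=75 at depth 0
Step 5: declare a=(read e)=75 at depth 0
Step 6: enter scope (depth=1)
Step 7: declare f=8 at depth 1
Visible at query point: a=75 e=75 f=8

Answer: 1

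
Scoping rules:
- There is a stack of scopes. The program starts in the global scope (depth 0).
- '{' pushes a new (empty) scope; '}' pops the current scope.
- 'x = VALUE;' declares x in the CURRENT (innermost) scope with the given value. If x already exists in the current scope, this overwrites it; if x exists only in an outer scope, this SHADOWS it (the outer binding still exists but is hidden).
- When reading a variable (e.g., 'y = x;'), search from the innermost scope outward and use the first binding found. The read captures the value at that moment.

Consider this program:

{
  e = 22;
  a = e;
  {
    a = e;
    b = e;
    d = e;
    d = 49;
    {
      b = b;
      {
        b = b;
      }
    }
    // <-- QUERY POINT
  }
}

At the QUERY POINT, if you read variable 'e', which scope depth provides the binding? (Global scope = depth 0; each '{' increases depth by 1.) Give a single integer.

Step 1: enter scope (depth=1)
Step 2: declare e=22 at depth 1
Step 3: declare a=(read e)=22 at depth 1
Step 4: enter scope (depth=2)
Step 5: declare a=(read e)=22 at depth 2
Step 6: declare b=(read e)=22 at depth 2
Step 7: declare d=(read e)=22 at depth 2
Step 8: declare d=49 at depth 2
Step 9: enter scope (depth=3)
Step 10: declare b=(read b)=22 at depth 3
Step 11: enter scope (depth=4)
Step 12: declare b=(read b)=22 at depth 4
Step 13: exit scope (depth=3)
Step 14: exit scope (depth=2)
Visible at query point: a=22 b=22 d=49 e=22

Answer: 1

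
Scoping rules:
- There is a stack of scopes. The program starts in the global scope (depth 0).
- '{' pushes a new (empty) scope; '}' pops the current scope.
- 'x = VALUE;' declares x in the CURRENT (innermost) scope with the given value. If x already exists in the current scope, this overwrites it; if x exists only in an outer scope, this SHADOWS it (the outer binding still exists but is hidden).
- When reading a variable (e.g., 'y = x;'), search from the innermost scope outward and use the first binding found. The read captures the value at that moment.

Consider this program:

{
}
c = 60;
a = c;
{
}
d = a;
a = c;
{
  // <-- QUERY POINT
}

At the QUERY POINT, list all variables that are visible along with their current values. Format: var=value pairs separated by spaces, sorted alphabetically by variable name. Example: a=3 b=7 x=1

Answer: a=60 c=60 d=60

Derivation:
Step 1: enter scope (depth=1)
Step 2: exit scope (depth=0)
Step 3: declare c=60 at depth 0
Step 4: declare a=(read c)=60 at depth 0
Step 5: enter scope (depth=1)
Step 6: exit scope (depth=0)
Step 7: declare d=(read a)=60 at depth 0
Step 8: declare a=(read c)=60 at depth 0
Step 9: enter scope (depth=1)
Visible at query point: a=60 c=60 d=60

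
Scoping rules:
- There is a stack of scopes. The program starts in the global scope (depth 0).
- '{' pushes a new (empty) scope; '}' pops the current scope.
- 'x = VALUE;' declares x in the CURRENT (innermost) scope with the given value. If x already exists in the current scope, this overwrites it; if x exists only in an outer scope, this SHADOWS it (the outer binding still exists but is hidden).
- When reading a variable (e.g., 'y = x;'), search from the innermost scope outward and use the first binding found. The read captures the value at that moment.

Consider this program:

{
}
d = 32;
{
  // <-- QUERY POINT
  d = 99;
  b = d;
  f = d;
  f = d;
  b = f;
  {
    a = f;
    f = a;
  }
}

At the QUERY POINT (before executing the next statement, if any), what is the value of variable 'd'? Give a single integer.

Answer: 32

Derivation:
Step 1: enter scope (depth=1)
Step 2: exit scope (depth=0)
Step 3: declare d=32 at depth 0
Step 4: enter scope (depth=1)
Visible at query point: d=32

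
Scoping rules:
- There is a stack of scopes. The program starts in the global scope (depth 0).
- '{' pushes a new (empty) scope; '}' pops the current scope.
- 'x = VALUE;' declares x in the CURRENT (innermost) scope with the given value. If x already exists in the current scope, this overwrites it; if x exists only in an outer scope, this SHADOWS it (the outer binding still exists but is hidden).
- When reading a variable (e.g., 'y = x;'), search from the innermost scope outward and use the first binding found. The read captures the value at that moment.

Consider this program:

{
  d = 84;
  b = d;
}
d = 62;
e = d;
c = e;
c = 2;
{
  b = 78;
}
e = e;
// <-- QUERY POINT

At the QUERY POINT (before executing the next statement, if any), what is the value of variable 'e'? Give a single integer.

Step 1: enter scope (depth=1)
Step 2: declare d=84 at depth 1
Step 3: declare b=(read d)=84 at depth 1
Step 4: exit scope (depth=0)
Step 5: declare d=62 at depth 0
Step 6: declare e=(read d)=62 at depth 0
Step 7: declare c=(read e)=62 at depth 0
Step 8: declare c=2 at depth 0
Step 9: enter scope (depth=1)
Step 10: declare b=78 at depth 1
Step 11: exit scope (depth=0)
Step 12: declare e=(read e)=62 at depth 0
Visible at query point: c=2 d=62 e=62

Answer: 62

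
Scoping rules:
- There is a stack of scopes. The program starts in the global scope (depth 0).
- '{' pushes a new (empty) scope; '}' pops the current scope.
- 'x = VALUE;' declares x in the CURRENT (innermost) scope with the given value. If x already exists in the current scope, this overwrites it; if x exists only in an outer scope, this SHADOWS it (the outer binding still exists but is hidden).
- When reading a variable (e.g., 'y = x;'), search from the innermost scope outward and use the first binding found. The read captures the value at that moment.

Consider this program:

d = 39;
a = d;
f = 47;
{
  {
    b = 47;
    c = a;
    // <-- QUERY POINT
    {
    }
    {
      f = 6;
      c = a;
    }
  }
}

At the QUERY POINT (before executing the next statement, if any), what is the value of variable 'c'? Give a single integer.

Answer: 39

Derivation:
Step 1: declare d=39 at depth 0
Step 2: declare a=(read d)=39 at depth 0
Step 3: declare f=47 at depth 0
Step 4: enter scope (depth=1)
Step 5: enter scope (depth=2)
Step 6: declare b=47 at depth 2
Step 7: declare c=(read a)=39 at depth 2
Visible at query point: a=39 b=47 c=39 d=39 f=47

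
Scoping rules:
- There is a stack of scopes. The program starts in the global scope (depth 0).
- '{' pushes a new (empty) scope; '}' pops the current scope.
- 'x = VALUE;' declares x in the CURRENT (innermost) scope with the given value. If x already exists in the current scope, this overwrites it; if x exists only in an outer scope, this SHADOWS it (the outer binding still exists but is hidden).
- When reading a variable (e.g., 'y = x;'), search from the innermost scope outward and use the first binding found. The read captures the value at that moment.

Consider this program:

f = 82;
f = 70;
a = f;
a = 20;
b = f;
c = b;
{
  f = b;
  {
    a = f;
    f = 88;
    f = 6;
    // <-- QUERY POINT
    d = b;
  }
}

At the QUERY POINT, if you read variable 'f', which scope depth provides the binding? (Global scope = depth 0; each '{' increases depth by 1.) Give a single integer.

Answer: 2

Derivation:
Step 1: declare f=82 at depth 0
Step 2: declare f=70 at depth 0
Step 3: declare a=(read f)=70 at depth 0
Step 4: declare a=20 at depth 0
Step 5: declare b=(read f)=70 at depth 0
Step 6: declare c=(read b)=70 at depth 0
Step 7: enter scope (depth=1)
Step 8: declare f=(read b)=70 at depth 1
Step 9: enter scope (depth=2)
Step 10: declare a=(read f)=70 at depth 2
Step 11: declare f=88 at depth 2
Step 12: declare f=6 at depth 2
Visible at query point: a=70 b=70 c=70 f=6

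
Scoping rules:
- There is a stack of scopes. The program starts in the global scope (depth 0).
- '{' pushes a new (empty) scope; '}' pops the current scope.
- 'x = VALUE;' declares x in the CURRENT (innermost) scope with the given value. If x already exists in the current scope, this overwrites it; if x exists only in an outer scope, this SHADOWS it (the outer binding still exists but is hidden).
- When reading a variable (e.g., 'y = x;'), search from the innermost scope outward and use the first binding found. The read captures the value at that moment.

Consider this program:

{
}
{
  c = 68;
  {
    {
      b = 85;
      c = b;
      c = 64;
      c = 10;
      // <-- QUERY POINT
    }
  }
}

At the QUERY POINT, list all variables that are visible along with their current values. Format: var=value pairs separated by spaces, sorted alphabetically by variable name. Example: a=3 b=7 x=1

Step 1: enter scope (depth=1)
Step 2: exit scope (depth=0)
Step 3: enter scope (depth=1)
Step 4: declare c=68 at depth 1
Step 5: enter scope (depth=2)
Step 6: enter scope (depth=3)
Step 7: declare b=85 at depth 3
Step 8: declare c=(read b)=85 at depth 3
Step 9: declare c=64 at depth 3
Step 10: declare c=10 at depth 3
Visible at query point: b=85 c=10

Answer: b=85 c=10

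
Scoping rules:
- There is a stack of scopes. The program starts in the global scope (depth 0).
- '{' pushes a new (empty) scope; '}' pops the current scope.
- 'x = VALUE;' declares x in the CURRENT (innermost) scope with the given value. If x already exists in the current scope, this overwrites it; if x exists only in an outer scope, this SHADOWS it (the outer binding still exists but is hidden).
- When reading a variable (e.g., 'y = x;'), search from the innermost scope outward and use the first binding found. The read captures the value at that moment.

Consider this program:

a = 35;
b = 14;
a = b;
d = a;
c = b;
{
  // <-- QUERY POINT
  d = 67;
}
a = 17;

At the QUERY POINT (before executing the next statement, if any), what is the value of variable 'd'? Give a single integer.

Step 1: declare a=35 at depth 0
Step 2: declare b=14 at depth 0
Step 3: declare a=(read b)=14 at depth 0
Step 4: declare d=(read a)=14 at depth 0
Step 5: declare c=(read b)=14 at depth 0
Step 6: enter scope (depth=1)
Visible at query point: a=14 b=14 c=14 d=14

Answer: 14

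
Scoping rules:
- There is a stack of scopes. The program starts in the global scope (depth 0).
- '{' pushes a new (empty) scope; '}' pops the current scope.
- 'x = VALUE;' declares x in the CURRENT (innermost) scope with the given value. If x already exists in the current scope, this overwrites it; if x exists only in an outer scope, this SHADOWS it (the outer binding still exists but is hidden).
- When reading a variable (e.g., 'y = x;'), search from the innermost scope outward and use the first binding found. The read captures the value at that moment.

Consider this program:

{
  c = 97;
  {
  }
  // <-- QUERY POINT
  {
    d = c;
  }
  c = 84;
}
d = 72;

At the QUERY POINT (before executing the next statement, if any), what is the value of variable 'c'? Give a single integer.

Step 1: enter scope (depth=1)
Step 2: declare c=97 at depth 1
Step 3: enter scope (depth=2)
Step 4: exit scope (depth=1)
Visible at query point: c=97

Answer: 97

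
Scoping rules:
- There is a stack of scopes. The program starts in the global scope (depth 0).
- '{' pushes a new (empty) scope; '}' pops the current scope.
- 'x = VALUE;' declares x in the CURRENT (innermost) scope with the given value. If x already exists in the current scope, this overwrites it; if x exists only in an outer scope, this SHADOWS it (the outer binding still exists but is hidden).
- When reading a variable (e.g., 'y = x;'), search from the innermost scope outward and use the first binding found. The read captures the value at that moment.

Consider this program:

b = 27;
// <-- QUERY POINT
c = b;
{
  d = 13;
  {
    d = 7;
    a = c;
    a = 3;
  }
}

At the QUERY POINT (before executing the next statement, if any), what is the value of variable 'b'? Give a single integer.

Step 1: declare b=27 at depth 0
Visible at query point: b=27

Answer: 27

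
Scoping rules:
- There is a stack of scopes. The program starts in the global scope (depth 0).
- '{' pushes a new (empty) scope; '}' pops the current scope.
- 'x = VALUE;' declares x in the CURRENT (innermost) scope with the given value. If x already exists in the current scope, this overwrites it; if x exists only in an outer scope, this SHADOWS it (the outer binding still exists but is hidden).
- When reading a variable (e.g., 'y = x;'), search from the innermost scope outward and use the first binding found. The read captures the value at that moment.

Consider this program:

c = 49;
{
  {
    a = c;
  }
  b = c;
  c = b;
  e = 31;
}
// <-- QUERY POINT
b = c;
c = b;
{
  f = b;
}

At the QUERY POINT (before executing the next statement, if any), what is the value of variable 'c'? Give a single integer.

Step 1: declare c=49 at depth 0
Step 2: enter scope (depth=1)
Step 3: enter scope (depth=2)
Step 4: declare a=(read c)=49 at depth 2
Step 5: exit scope (depth=1)
Step 6: declare b=(read c)=49 at depth 1
Step 7: declare c=(read b)=49 at depth 1
Step 8: declare e=31 at depth 1
Step 9: exit scope (depth=0)
Visible at query point: c=49

Answer: 49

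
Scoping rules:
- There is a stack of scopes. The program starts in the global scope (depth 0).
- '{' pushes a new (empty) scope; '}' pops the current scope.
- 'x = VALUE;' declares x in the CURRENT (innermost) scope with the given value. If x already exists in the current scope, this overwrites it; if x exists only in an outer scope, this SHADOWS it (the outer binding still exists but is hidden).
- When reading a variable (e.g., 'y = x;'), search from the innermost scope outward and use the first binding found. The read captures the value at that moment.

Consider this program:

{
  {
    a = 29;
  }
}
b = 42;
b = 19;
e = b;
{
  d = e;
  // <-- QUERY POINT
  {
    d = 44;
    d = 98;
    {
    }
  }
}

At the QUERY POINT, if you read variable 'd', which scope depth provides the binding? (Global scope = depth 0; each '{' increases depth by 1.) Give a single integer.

Answer: 1

Derivation:
Step 1: enter scope (depth=1)
Step 2: enter scope (depth=2)
Step 3: declare a=29 at depth 2
Step 4: exit scope (depth=1)
Step 5: exit scope (depth=0)
Step 6: declare b=42 at depth 0
Step 7: declare b=19 at depth 0
Step 8: declare e=(read b)=19 at depth 0
Step 9: enter scope (depth=1)
Step 10: declare d=(read e)=19 at depth 1
Visible at query point: b=19 d=19 e=19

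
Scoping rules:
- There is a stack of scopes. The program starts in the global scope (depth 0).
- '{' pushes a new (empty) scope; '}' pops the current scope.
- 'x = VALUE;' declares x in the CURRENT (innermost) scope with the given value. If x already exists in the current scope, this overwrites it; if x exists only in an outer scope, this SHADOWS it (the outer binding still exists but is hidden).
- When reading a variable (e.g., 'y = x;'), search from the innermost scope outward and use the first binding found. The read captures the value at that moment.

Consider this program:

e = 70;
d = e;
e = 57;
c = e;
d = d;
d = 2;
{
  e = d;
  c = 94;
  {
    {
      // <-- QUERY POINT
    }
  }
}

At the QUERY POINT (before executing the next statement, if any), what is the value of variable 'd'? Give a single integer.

Step 1: declare e=70 at depth 0
Step 2: declare d=(read e)=70 at depth 0
Step 3: declare e=57 at depth 0
Step 4: declare c=(read e)=57 at depth 0
Step 5: declare d=(read d)=70 at depth 0
Step 6: declare d=2 at depth 0
Step 7: enter scope (depth=1)
Step 8: declare e=(read d)=2 at depth 1
Step 9: declare c=94 at depth 1
Step 10: enter scope (depth=2)
Step 11: enter scope (depth=3)
Visible at query point: c=94 d=2 e=2

Answer: 2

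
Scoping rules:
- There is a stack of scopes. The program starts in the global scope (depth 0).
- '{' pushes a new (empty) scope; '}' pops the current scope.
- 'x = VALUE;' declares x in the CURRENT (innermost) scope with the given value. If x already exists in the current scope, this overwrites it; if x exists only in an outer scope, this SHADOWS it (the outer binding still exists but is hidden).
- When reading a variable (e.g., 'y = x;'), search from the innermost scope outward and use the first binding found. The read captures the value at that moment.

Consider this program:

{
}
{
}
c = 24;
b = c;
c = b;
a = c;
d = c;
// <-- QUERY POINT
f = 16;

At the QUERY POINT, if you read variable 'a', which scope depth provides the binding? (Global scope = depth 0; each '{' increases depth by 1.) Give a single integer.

Step 1: enter scope (depth=1)
Step 2: exit scope (depth=0)
Step 3: enter scope (depth=1)
Step 4: exit scope (depth=0)
Step 5: declare c=24 at depth 0
Step 6: declare b=(read c)=24 at depth 0
Step 7: declare c=(read b)=24 at depth 0
Step 8: declare a=(read c)=24 at depth 0
Step 9: declare d=(read c)=24 at depth 0
Visible at query point: a=24 b=24 c=24 d=24

Answer: 0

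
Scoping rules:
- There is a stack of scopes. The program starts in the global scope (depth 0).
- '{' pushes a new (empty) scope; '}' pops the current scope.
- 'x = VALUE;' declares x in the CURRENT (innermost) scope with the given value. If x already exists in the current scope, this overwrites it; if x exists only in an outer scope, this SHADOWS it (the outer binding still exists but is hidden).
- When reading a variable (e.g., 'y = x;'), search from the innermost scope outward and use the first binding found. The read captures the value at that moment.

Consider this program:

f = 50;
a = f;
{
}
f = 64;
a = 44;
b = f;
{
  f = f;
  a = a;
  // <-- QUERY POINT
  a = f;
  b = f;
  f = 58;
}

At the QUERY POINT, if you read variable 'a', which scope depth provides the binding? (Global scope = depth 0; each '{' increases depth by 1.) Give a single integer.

Answer: 1

Derivation:
Step 1: declare f=50 at depth 0
Step 2: declare a=(read f)=50 at depth 0
Step 3: enter scope (depth=1)
Step 4: exit scope (depth=0)
Step 5: declare f=64 at depth 0
Step 6: declare a=44 at depth 0
Step 7: declare b=(read f)=64 at depth 0
Step 8: enter scope (depth=1)
Step 9: declare f=(read f)=64 at depth 1
Step 10: declare a=(read a)=44 at depth 1
Visible at query point: a=44 b=64 f=64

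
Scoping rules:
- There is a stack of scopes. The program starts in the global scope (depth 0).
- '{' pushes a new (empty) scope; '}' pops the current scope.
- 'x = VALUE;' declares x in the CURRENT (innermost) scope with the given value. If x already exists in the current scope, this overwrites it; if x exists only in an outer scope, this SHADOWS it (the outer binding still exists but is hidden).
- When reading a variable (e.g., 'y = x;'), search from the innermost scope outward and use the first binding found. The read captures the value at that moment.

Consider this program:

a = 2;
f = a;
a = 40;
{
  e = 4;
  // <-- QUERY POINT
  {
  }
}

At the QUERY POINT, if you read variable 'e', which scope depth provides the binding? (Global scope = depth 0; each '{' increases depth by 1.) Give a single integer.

Answer: 1

Derivation:
Step 1: declare a=2 at depth 0
Step 2: declare f=(read a)=2 at depth 0
Step 3: declare a=40 at depth 0
Step 4: enter scope (depth=1)
Step 5: declare e=4 at depth 1
Visible at query point: a=40 e=4 f=2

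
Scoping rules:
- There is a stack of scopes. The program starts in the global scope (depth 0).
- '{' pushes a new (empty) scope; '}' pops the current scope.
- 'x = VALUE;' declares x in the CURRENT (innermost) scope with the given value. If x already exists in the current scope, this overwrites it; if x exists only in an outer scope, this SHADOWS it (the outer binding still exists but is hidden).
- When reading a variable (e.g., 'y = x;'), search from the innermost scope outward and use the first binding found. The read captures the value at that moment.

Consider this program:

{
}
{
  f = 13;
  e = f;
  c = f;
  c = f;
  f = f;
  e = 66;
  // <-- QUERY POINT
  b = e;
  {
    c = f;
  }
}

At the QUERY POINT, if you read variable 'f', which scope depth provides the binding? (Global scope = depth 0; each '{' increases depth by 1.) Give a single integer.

Answer: 1

Derivation:
Step 1: enter scope (depth=1)
Step 2: exit scope (depth=0)
Step 3: enter scope (depth=1)
Step 4: declare f=13 at depth 1
Step 5: declare e=(read f)=13 at depth 1
Step 6: declare c=(read f)=13 at depth 1
Step 7: declare c=(read f)=13 at depth 1
Step 8: declare f=(read f)=13 at depth 1
Step 9: declare e=66 at depth 1
Visible at query point: c=13 e=66 f=13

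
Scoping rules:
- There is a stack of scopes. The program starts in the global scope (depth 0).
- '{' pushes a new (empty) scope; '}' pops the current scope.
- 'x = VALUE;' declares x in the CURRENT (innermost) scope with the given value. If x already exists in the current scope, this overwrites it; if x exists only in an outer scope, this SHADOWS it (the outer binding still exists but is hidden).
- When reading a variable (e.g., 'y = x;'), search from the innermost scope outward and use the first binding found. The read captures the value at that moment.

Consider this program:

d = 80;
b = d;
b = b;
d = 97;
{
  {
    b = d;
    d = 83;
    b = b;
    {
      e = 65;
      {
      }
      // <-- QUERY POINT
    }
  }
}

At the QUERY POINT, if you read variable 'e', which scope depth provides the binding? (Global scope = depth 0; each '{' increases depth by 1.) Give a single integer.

Answer: 3

Derivation:
Step 1: declare d=80 at depth 0
Step 2: declare b=(read d)=80 at depth 0
Step 3: declare b=(read b)=80 at depth 0
Step 4: declare d=97 at depth 0
Step 5: enter scope (depth=1)
Step 6: enter scope (depth=2)
Step 7: declare b=(read d)=97 at depth 2
Step 8: declare d=83 at depth 2
Step 9: declare b=(read b)=97 at depth 2
Step 10: enter scope (depth=3)
Step 11: declare e=65 at depth 3
Step 12: enter scope (depth=4)
Step 13: exit scope (depth=3)
Visible at query point: b=97 d=83 e=65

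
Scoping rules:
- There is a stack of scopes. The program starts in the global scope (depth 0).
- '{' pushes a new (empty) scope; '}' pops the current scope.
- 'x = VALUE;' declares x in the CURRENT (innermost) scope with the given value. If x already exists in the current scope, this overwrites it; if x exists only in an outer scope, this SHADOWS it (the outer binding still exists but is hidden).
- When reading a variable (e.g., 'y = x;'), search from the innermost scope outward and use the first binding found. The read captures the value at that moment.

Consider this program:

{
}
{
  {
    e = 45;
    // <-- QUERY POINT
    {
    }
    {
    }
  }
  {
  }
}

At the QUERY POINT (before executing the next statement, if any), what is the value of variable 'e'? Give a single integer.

Step 1: enter scope (depth=1)
Step 2: exit scope (depth=0)
Step 3: enter scope (depth=1)
Step 4: enter scope (depth=2)
Step 5: declare e=45 at depth 2
Visible at query point: e=45

Answer: 45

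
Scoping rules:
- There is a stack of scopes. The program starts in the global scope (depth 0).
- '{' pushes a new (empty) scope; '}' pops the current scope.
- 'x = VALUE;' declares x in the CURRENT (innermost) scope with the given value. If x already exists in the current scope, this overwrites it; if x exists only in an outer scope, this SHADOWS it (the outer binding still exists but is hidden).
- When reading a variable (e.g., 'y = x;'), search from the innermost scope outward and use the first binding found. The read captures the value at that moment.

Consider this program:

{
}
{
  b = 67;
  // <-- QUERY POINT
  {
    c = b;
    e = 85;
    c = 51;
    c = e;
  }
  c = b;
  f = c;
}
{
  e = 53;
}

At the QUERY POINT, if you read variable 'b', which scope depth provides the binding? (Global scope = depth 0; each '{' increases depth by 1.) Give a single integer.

Step 1: enter scope (depth=1)
Step 2: exit scope (depth=0)
Step 3: enter scope (depth=1)
Step 4: declare b=67 at depth 1
Visible at query point: b=67

Answer: 1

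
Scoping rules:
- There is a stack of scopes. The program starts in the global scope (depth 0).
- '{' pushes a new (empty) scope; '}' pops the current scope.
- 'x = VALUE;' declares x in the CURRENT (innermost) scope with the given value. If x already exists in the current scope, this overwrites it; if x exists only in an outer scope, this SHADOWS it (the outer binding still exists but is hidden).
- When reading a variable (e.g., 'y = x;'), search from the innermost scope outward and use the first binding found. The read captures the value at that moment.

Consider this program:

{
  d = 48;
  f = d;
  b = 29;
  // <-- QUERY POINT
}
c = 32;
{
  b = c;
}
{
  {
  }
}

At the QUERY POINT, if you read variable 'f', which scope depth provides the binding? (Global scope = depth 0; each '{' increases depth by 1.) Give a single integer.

Step 1: enter scope (depth=1)
Step 2: declare d=48 at depth 1
Step 3: declare f=(read d)=48 at depth 1
Step 4: declare b=29 at depth 1
Visible at query point: b=29 d=48 f=48

Answer: 1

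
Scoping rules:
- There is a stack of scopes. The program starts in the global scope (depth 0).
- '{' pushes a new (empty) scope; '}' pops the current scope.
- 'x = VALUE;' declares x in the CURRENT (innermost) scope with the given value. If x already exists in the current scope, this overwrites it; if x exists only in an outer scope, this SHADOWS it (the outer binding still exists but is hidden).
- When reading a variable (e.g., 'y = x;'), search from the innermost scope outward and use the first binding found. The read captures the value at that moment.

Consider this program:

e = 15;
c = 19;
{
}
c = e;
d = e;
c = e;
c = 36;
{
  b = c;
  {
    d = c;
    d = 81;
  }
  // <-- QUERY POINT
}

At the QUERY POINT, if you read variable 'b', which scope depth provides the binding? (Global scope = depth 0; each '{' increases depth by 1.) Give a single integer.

Step 1: declare e=15 at depth 0
Step 2: declare c=19 at depth 0
Step 3: enter scope (depth=1)
Step 4: exit scope (depth=0)
Step 5: declare c=(read e)=15 at depth 0
Step 6: declare d=(read e)=15 at depth 0
Step 7: declare c=(read e)=15 at depth 0
Step 8: declare c=36 at depth 0
Step 9: enter scope (depth=1)
Step 10: declare b=(read c)=36 at depth 1
Step 11: enter scope (depth=2)
Step 12: declare d=(read c)=36 at depth 2
Step 13: declare d=81 at depth 2
Step 14: exit scope (depth=1)
Visible at query point: b=36 c=36 d=15 e=15

Answer: 1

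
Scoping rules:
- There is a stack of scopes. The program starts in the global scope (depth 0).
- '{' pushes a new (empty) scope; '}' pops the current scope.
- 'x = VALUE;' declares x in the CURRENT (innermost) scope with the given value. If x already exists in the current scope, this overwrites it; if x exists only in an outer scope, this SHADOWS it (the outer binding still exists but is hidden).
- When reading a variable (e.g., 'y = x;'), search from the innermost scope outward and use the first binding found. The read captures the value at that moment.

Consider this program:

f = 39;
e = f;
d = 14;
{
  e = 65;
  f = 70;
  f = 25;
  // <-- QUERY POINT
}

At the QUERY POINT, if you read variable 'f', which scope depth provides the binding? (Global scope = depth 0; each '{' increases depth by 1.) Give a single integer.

Step 1: declare f=39 at depth 0
Step 2: declare e=(read f)=39 at depth 0
Step 3: declare d=14 at depth 0
Step 4: enter scope (depth=1)
Step 5: declare e=65 at depth 1
Step 6: declare f=70 at depth 1
Step 7: declare f=25 at depth 1
Visible at query point: d=14 e=65 f=25

Answer: 1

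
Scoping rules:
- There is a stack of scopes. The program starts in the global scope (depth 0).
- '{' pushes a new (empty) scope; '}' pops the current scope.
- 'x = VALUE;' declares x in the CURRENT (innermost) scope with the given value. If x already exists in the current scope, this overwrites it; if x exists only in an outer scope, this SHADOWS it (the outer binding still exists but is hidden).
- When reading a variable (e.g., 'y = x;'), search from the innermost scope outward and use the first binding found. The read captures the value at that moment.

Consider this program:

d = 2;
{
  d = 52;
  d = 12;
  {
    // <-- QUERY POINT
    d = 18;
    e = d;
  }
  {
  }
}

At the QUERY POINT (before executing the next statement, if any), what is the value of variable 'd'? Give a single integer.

Step 1: declare d=2 at depth 0
Step 2: enter scope (depth=1)
Step 3: declare d=52 at depth 1
Step 4: declare d=12 at depth 1
Step 5: enter scope (depth=2)
Visible at query point: d=12

Answer: 12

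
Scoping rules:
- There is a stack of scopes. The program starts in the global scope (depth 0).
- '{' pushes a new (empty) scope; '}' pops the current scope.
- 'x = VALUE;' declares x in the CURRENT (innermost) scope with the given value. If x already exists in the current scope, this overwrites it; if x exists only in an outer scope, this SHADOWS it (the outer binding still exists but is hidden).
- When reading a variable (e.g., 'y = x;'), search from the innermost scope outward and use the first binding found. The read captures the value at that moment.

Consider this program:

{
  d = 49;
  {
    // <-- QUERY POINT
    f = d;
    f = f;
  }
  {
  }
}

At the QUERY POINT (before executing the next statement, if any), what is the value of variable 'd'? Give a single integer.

Answer: 49

Derivation:
Step 1: enter scope (depth=1)
Step 2: declare d=49 at depth 1
Step 3: enter scope (depth=2)
Visible at query point: d=49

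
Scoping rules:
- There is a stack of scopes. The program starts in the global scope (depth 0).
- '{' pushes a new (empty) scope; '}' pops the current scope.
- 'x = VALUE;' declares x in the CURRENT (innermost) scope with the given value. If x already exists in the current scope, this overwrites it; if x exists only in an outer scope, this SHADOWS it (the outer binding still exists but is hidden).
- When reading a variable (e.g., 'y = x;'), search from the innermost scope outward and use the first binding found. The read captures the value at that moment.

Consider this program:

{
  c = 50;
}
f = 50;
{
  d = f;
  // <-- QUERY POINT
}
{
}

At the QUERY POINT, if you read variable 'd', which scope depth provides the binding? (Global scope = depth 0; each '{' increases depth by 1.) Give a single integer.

Step 1: enter scope (depth=1)
Step 2: declare c=50 at depth 1
Step 3: exit scope (depth=0)
Step 4: declare f=50 at depth 0
Step 5: enter scope (depth=1)
Step 6: declare d=(read f)=50 at depth 1
Visible at query point: d=50 f=50

Answer: 1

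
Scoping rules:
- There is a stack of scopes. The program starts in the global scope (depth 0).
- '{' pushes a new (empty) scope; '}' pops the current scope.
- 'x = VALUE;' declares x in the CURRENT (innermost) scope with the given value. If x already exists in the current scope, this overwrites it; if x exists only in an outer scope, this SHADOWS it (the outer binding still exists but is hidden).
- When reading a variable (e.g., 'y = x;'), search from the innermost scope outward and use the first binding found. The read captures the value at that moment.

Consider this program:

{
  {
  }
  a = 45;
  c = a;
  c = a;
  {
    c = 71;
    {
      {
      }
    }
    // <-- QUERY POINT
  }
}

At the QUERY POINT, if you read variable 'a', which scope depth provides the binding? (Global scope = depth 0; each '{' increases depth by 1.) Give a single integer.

Answer: 1

Derivation:
Step 1: enter scope (depth=1)
Step 2: enter scope (depth=2)
Step 3: exit scope (depth=1)
Step 4: declare a=45 at depth 1
Step 5: declare c=(read a)=45 at depth 1
Step 6: declare c=(read a)=45 at depth 1
Step 7: enter scope (depth=2)
Step 8: declare c=71 at depth 2
Step 9: enter scope (depth=3)
Step 10: enter scope (depth=4)
Step 11: exit scope (depth=3)
Step 12: exit scope (depth=2)
Visible at query point: a=45 c=71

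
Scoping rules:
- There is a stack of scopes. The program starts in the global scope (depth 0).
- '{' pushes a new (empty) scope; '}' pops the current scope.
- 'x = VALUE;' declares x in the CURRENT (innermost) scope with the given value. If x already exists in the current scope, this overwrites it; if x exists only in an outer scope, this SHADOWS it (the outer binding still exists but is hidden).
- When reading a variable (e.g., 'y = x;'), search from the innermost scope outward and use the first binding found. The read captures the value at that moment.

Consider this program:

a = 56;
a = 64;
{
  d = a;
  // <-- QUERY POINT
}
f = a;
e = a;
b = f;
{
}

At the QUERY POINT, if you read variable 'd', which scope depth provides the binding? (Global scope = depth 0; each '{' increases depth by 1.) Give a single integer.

Step 1: declare a=56 at depth 0
Step 2: declare a=64 at depth 0
Step 3: enter scope (depth=1)
Step 4: declare d=(read a)=64 at depth 1
Visible at query point: a=64 d=64

Answer: 1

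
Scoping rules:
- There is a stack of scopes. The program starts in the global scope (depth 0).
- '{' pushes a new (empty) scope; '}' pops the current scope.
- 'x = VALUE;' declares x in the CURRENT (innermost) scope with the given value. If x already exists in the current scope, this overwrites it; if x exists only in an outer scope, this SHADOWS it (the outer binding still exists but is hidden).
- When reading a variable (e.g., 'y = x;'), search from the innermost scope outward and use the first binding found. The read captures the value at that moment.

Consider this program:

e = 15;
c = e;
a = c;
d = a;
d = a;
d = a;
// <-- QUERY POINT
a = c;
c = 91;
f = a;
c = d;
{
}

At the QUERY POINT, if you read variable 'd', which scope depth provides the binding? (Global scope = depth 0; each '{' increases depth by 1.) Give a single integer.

Answer: 0

Derivation:
Step 1: declare e=15 at depth 0
Step 2: declare c=(read e)=15 at depth 0
Step 3: declare a=(read c)=15 at depth 0
Step 4: declare d=(read a)=15 at depth 0
Step 5: declare d=(read a)=15 at depth 0
Step 6: declare d=(read a)=15 at depth 0
Visible at query point: a=15 c=15 d=15 e=15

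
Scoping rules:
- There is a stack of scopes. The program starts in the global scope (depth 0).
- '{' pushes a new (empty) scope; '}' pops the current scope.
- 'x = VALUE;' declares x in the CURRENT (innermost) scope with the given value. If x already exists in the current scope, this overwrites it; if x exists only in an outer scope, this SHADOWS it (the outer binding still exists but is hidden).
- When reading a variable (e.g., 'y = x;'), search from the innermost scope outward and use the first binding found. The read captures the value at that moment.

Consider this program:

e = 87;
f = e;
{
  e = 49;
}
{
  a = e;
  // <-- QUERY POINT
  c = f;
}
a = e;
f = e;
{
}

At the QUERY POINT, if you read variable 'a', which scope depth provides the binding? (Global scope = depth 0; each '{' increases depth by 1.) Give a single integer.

Answer: 1

Derivation:
Step 1: declare e=87 at depth 0
Step 2: declare f=(read e)=87 at depth 0
Step 3: enter scope (depth=1)
Step 4: declare e=49 at depth 1
Step 5: exit scope (depth=0)
Step 6: enter scope (depth=1)
Step 7: declare a=(read e)=87 at depth 1
Visible at query point: a=87 e=87 f=87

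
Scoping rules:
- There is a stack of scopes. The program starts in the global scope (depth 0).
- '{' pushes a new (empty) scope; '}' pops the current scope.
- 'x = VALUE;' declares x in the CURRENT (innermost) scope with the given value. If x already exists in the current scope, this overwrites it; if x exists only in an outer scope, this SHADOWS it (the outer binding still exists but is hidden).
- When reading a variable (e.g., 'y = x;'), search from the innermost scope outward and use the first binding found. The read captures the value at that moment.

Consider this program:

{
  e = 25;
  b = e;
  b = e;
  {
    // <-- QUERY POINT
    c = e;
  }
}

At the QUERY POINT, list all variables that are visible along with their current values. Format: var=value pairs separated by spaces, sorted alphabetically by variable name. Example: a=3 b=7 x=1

Answer: b=25 e=25

Derivation:
Step 1: enter scope (depth=1)
Step 2: declare e=25 at depth 1
Step 3: declare b=(read e)=25 at depth 1
Step 4: declare b=(read e)=25 at depth 1
Step 5: enter scope (depth=2)
Visible at query point: b=25 e=25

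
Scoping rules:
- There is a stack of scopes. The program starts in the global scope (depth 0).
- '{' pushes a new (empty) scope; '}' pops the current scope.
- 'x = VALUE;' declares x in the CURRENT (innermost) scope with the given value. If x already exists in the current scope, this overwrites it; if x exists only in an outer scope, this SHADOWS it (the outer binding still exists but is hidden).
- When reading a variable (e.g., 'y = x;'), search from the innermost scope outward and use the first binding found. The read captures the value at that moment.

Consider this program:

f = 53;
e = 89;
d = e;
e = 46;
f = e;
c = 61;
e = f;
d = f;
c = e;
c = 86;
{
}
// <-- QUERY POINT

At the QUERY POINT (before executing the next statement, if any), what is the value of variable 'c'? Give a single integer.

Answer: 86

Derivation:
Step 1: declare f=53 at depth 0
Step 2: declare e=89 at depth 0
Step 3: declare d=(read e)=89 at depth 0
Step 4: declare e=46 at depth 0
Step 5: declare f=(read e)=46 at depth 0
Step 6: declare c=61 at depth 0
Step 7: declare e=(read f)=46 at depth 0
Step 8: declare d=(read f)=46 at depth 0
Step 9: declare c=(read e)=46 at depth 0
Step 10: declare c=86 at depth 0
Step 11: enter scope (depth=1)
Step 12: exit scope (depth=0)
Visible at query point: c=86 d=46 e=46 f=46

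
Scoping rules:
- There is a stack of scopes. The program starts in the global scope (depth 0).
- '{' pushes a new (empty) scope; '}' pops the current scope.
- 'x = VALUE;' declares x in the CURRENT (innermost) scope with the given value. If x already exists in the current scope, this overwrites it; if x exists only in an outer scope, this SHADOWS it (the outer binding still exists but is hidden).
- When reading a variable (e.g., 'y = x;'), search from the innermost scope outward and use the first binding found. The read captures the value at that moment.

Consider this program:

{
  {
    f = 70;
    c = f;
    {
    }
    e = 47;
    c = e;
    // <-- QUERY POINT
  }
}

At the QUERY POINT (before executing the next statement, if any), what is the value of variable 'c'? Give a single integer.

Step 1: enter scope (depth=1)
Step 2: enter scope (depth=2)
Step 3: declare f=70 at depth 2
Step 4: declare c=(read f)=70 at depth 2
Step 5: enter scope (depth=3)
Step 6: exit scope (depth=2)
Step 7: declare e=47 at depth 2
Step 8: declare c=(read e)=47 at depth 2
Visible at query point: c=47 e=47 f=70

Answer: 47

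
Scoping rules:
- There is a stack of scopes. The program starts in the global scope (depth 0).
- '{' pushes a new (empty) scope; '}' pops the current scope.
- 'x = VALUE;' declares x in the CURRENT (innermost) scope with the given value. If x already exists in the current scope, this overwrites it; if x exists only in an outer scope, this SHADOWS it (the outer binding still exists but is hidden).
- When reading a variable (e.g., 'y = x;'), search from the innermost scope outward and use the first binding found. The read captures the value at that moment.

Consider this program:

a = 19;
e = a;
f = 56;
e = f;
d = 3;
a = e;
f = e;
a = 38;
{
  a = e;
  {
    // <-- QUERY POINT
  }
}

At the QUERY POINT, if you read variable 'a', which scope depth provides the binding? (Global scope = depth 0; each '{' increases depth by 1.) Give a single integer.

Answer: 1

Derivation:
Step 1: declare a=19 at depth 0
Step 2: declare e=(read a)=19 at depth 0
Step 3: declare f=56 at depth 0
Step 4: declare e=(read f)=56 at depth 0
Step 5: declare d=3 at depth 0
Step 6: declare a=(read e)=56 at depth 0
Step 7: declare f=(read e)=56 at depth 0
Step 8: declare a=38 at depth 0
Step 9: enter scope (depth=1)
Step 10: declare a=(read e)=56 at depth 1
Step 11: enter scope (depth=2)
Visible at query point: a=56 d=3 e=56 f=56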